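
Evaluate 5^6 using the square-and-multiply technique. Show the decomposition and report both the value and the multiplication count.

Computing 5^6 by squaring (build up from 5^1; each line after the first costs one multiplication):

5^1 = 5
5^2 = (5^1)^2 = 5^2 = 25
5^3 = 5 * 5^2 = 5 * 25 = 125
5^6 = (5^3)^2 = 125^2 = 15625

Result: 15625
Multiplications needed: 3 (3 lines after 5^1)

5^6 = 15625. Using exponentiation by squaring, this requires 3 multiplications. The key idea: if the exponent is even, square the half-power; if odd, multiply by the base once.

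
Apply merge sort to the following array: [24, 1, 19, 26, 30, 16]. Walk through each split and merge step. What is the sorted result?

Merge sort trace:

Split: [24, 1, 19, 26, 30, 16] -> [24, 1, 19] and [26, 30, 16]
  Split: [24, 1, 19] -> [24] and [1, 19]
    Split: [1, 19] -> [1] and [19]
    Merge: [1] + [19] -> [1, 19]
  Merge: [24] + [1, 19] -> [1, 19, 24]
  Split: [26, 30, 16] -> [26] and [30, 16]
    Split: [30, 16] -> [30] and [16]
    Merge: [30] + [16] -> [16, 30]
  Merge: [26] + [16, 30] -> [16, 26, 30]
Merge: [1, 19, 24] + [16, 26, 30] -> [1, 16, 19, 24, 26, 30]

Final sorted array: [1, 16, 19, 24, 26, 30]

The merge sort proceeds by recursively splitting the array and merging sorted halves.
After all merges, the sorted array is [1, 16, 19, 24, 26, 30].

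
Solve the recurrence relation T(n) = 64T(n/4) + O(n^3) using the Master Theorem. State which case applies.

Master Theorem for T(n) = 64T(n/4) + O(n^3):

a = 64, b = 4, c = 3
log_b(a) = log_4(64) = 3.0000

Case 2: c = 3 = log_4(64) = 3.0000
T(n) = O(n^3 log n) = O(n^3 log n)

For T(n) = 64T(n/4) + O(n^3): log_4(64) = 3.0000. This is Case 2 of the Master Theorem (c = log_b(a), equal work at all levels), giving O(n^3 log n).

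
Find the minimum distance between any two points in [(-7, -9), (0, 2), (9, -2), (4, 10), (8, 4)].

Computing all pairwise distances among 5 points:

d((-7, -9), (0, 2)) = 13.0384
d((-7, -9), (9, -2)) = 17.4642
d((-7, -9), (4, 10)) = 21.9545
d((-7, -9), (8, 4)) = 19.8494
d((0, 2), (9, -2)) = 9.8489
d((0, 2), (4, 10)) = 8.9443
d((0, 2), (8, 4)) = 8.2462
d((9, -2), (4, 10)) = 13.0
d((9, -2), (8, 4)) = 6.0828 <-- minimum
d((4, 10), (8, 4)) = 7.2111

Closest pair: (9, -2) and (8, 4) with distance 6.0828

The closest pair is (9, -2) and (8, 4) with Euclidean distance 6.0828. For 5 points, brute-force pairwise comparison is shown above. For large n, the divide-and-conquer algorithm (sort by x, recurse on halves, check the dividing strip) achieves O(n log n).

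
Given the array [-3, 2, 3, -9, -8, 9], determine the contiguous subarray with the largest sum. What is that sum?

Using Kadane's algorithm on [-3, 2, 3, -9, -8, 9]:

Scanning through the array:
Position 1 (value 2): max_ending_here = 2, max_so_far = 2
Position 2 (value 3): max_ending_here = 5, max_so_far = 5
Position 3 (value -9): max_ending_here = -4, max_so_far = 5
Position 4 (value -8): max_ending_here = -8, max_so_far = 5
Position 5 (value 9): max_ending_here = 9, max_so_far = 9

Maximum subarray: [9]
Maximum sum: 9

The maximum subarray is [9] with sum 9. This subarray runs from index 5 to index 5.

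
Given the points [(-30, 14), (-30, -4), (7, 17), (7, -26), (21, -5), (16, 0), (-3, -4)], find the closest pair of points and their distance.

Computing all pairwise distances among 7 points:

d((-30, 14), (-30, -4)) = 18.0
d((-30, 14), (7, 17)) = 37.1214
d((-30, 14), (7, -26)) = 54.4885
d((-30, 14), (21, -5)) = 54.4243
d((-30, 14), (16, 0)) = 48.0833
d((-30, 14), (-3, -4)) = 32.45
d((-30, -4), (7, 17)) = 42.5441
d((-30, -4), (7, -26)) = 43.0465
d((-30, -4), (21, -5)) = 51.0098
d((-30, -4), (16, 0)) = 46.1736
d((-30, -4), (-3, -4)) = 27.0
d((7, 17), (7, -26)) = 43.0
d((7, 17), (21, -5)) = 26.0768
d((7, 17), (16, 0)) = 19.2354
d((7, 17), (-3, -4)) = 23.2594
d((7, -26), (21, -5)) = 25.2389
d((7, -26), (16, 0)) = 27.5136
d((7, -26), (-3, -4)) = 24.1661
d((21, -5), (16, 0)) = 7.0711 <-- minimum
d((21, -5), (-3, -4)) = 24.0208
d((16, 0), (-3, -4)) = 19.4165

Closest pair: (21, -5) and (16, 0) with distance 7.0711

The closest pair is (21, -5) and (16, 0) with Euclidean distance 7.0711. For 7 points, brute-force pairwise comparison is shown above. For large n, the divide-and-conquer algorithm (sort by x, recurse on halves, check the dividing strip) achieves O(n log n).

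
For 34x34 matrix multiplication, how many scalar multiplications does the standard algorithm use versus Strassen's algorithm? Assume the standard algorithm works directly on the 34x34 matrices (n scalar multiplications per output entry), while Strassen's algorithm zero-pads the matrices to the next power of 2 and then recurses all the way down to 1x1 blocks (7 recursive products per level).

Matrix multiplication for 34x34 matrices:

Strassen's algorithm requires power-of-2 dimensions. Pad 34x34 to 64x64 (next power of 2).

Standard algorithm: 34^3 = 39304 multiplications
Strassen's algorithm: 7^(log2(64)) = 7^6 = 117649 multiplications
Difference: 39304 - 117649 = -78345 (Strassen uses MORE here due to padding overhead — for small or just-over-power-of-2 n, padding can outweigh the per-level savings)

Standard: 39304 multiplications (34^3). Strassen: 117649 multiplications (7^6, after padding to 64x64). Strassen reduces 8 recursive multiplications to 7 at each level.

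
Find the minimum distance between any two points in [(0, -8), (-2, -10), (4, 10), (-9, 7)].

Computing all pairwise distances among 4 points:

d((0, -8), (-2, -10)) = 2.8284 <-- minimum
d((0, -8), (4, 10)) = 18.4391
d((0, -8), (-9, 7)) = 17.4929
d((-2, -10), (4, 10)) = 20.8806
d((-2, -10), (-9, 7)) = 18.3848
d((4, 10), (-9, 7)) = 13.3417

Closest pair: (0, -8) and (-2, -10) with distance 2.8284

The closest pair is (0, -8) and (-2, -10) with Euclidean distance 2.8284. For 4 points, brute-force pairwise comparison is shown above. For large n, the divide-and-conquer algorithm (sort by x, recurse on halves, check the dividing strip) achieves O(n log n).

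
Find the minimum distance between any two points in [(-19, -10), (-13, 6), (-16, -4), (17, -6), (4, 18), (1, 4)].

Computing all pairwise distances among 6 points:

d((-19, -10), (-13, 6)) = 17.088
d((-19, -10), (-16, -4)) = 6.7082 <-- minimum
d((-19, -10), (17, -6)) = 36.2215
d((-19, -10), (4, 18)) = 36.2353
d((-19, -10), (1, 4)) = 24.4131
d((-13, 6), (-16, -4)) = 10.4403
d((-13, 6), (17, -6)) = 32.311
d((-13, 6), (4, 18)) = 20.8087
d((-13, 6), (1, 4)) = 14.1421
d((-16, -4), (17, -6)) = 33.0606
d((-16, -4), (4, 18)) = 29.7321
d((-16, -4), (1, 4)) = 18.7883
d((17, -6), (4, 18)) = 27.2947
d((17, -6), (1, 4)) = 18.868
d((4, 18), (1, 4)) = 14.3178

Closest pair: (-19, -10) and (-16, -4) with distance 6.7082

The closest pair is (-19, -10) and (-16, -4) with Euclidean distance 6.7082. For 6 points, brute-force pairwise comparison is shown above. For large n, the divide-and-conquer algorithm (sort by x, recurse on halves, check the dividing strip) achieves O(n log n).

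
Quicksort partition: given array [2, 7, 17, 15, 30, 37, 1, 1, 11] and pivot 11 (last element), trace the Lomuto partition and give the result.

Lomuto partition with pivot = 11:

Initial array: [2, 7, 17, 15, 30, 37, 1, 1, 11]

arr[0]=2 <= 11: swap with position 0, array becomes [2, 7, 17, 15, 30, 37, 1, 1, 11]
arr[1]=7 <= 11: swap with position 1, array becomes [2, 7, 17, 15, 30, 37, 1, 1, 11]
arr[2]=17 > 11: no swap
arr[3]=15 > 11: no swap
arr[4]=30 > 11: no swap
arr[5]=37 > 11: no swap
arr[6]=1 <= 11: swap with position 2, array becomes [2, 7, 1, 15, 30, 37, 17, 1, 11]
arr[7]=1 <= 11: swap with position 3, array becomes [2, 7, 1, 1, 30, 37, 17, 15, 11]

Place pivot at position 4: [2, 7, 1, 1, 11, 37, 17, 15, 30]
Pivot position: 4

After partitioning with pivot 11, the array becomes [2, 7, 1, 1, 11, 37, 17, 15, 30]. The pivot is placed at index 4. All elements to the left of the pivot are <= 11, and all elements to the right are > 11.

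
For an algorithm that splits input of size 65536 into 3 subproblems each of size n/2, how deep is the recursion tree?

For divide and conquer with division factor 2:

Problem sizes at each level:
Level 0: 65536
Level 1: 32768
Level 2: 16384
Level 3: 8192
Level 4: 4096
Level 5: 2048
Level 6: 1024
Level 7: 512
Level 8: 256
Level 9: 128
Level 10: 64
Level 11: 32
Level 12: 16
Level 13: 8
Level 14: 4
Level 15: 2
Level 16: 1

The root is level 0 and the size-1 base case is level 16 (the tree spans levels 0 through 16, i.e. 17 levels counting the root), so the depth is the number of divisions: log_2(65536) = 16

The recursion tree depth is log_2(65536) = 16. At each level, the problem size is divided by 2, so it takes 16 divisions to reduce to a base case of size 1. The algorithm makes 3 recursive calls at each level.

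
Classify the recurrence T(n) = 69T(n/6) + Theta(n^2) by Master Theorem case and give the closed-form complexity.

Master Theorem for T(n) = 69T(n/6) + O(n^2):

a = 69, b = 6, c = 2
log_b(a) = log_6(69) = 2.3631

Case 1: c = 2 < log_6(69) = 2.3631
T(n) = O(n^(log_6 69))

For T(n) = 69T(n/6) + O(n^2): log_6(69) = 2.3631. This is Case 1 of the Master Theorem (c < log_b(a), work dominated by leaves), giving O(n^(log_6 69)).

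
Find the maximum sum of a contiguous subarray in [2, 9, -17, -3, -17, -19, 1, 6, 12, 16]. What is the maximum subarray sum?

Using Kadane's algorithm on [2, 9, -17, -3, -17, -19, 1, 6, 12, 16]:

Scanning through the array:
Position 1 (value 9): max_ending_here = 11, max_so_far = 11
Position 2 (value -17): max_ending_here = -6, max_so_far = 11
Position 3 (value -3): max_ending_here = -3, max_so_far = 11
Position 4 (value -17): max_ending_here = -17, max_so_far = 11
Position 5 (value -19): max_ending_here = -19, max_so_far = 11
Position 6 (value 1): max_ending_here = 1, max_so_far = 11
Position 7 (value 6): max_ending_here = 7, max_so_far = 11
Position 8 (value 12): max_ending_here = 19, max_so_far = 19
Position 9 (value 16): max_ending_here = 35, max_so_far = 35

Maximum subarray: [1, 6, 12, 16]
Maximum sum: 35

The maximum subarray is [1, 6, 12, 16] with sum 35. This subarray runs from index 6 to index 9.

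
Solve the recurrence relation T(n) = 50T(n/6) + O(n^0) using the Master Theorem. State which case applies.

Master Theorem for T(n) = 50T(n/6) + O(n^0):

a = 50, b = 6, c = 0
log_b(a) = log_6(50) = 2.1833

Case 1: c = 0 < log_6(50) = 2.1833
T(n) = O(n^(log_6 50))

For T(n) = 50T(n/6) + O(n^0): log_6(50) = 2.1833. This is Case 1 of the Master Theorem (c < log_b(a), work dominated by leaves), giving O(n^(log_6 50)).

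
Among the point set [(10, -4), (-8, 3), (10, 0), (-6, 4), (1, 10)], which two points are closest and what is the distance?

Computing all pairwise distances among 5 points:

d((10, -4), (-8, 3)) = 19.3132
d((10, -4), (10, 0)) = 4.0
d((10, -4), (-6, 4)) = 17.8885
d((10, -4), (1, 10)) = 16.6433
d((-8, 3), (10, 0)) = 18.2483
d((-8, 3), (-6, 4)) = 2.2361 <-- minimum
d((-8, 3), (1, 10)) = 11.4018
d((10, 0), (-6, 4)) = 16.4924
d((10, 0), (1, 10)) = 13.4536
d((-6, 4), (1, 10)) = 9.2195

Closest pair: (-8, 3) and (-6, 4) with distance 2.2361

The closest pair is (-8, 3) and (-6, 4) with Euclidean distance 2.2361. For 5 points, brute-force pairwise comparison is shown above. For large n, the divide-and-conquer algorithm (sort by x, recurse on halves, check the dividing strip) achieves O(n log n).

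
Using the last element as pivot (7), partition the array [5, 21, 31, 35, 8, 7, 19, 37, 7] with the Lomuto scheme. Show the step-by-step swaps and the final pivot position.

Lomuto partition with pivot = 7:

Initial array: [5, 21, 31, 35, 8, 7, 19, 37, 7]

arr[0]=5 <= 7: swap with position 0, array becomes [5, 21, 31, 35, 8, 7, 19, 37, 7]
arr[1]=21 > 7: no swap
arr[2]=31 > 7: no swap
arr[3]=35 > 7: no swap
arr[4]=8 > 7: no swap
arr[5]=7 <= 7: swap with position 1, array becomes [5, 7, 31, 35, 8, 21, 19, 37, 7]
arr[6]=19 > 7: no swap
arr[7]=37 > 7: no swap

Place pivot at position 2: [5, 7, 7, 35, 8, 21, 19, 37, 31]
Pivot position: 2

After partitioning with pivot 7, the array becomes [5, 7, 7, 35, 8, 21, 19, 37, 31]. The pivot is placed at index 2. All elements to the left of the pivot are <= 7, and all elements to the right are > 7.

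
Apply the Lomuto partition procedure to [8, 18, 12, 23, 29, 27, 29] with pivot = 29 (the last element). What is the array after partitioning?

Lomuto partition with pivot = 29:

Initial array: [8, 18, 12, 23, 29, 27, 29]

arr[0]=8 <= 29: swap with position 0, array becomes [8, 18, 12, 23, 29, 27, 29]
arr[1]=18 <= 29: swap with position 1, array becomes [8, 18, 12, 23, 29, 27, 29]
arr[2]=12 <= 29: swap with position 2, array becomes [8, 18, 12, 23, 29, 27, 29]
arr[3]=23 <= 29: swap with position 3, array becomes [8, 18, 12, 23, 29, 27, 29]
arr[4]=29 <= 29: swap with position 4, array becomes [8, 18, 12, 23, 29, 27, 29]
arr[5]=27 <= 29: swap with position 5, array becomes [8, 18, 12, 23, 29, 27, 29]

Place pivot at position 6: [8, 18, 12, 23, 29, 27, 29]
Pivot position: 6

After partitioning with pivot 29, the array becomes [8, 18, 12, 23, 29, 27, 29]. The pivot is placed at index 6. All elements to the left of the pivot are <= 29, and all elements to the right are > 29.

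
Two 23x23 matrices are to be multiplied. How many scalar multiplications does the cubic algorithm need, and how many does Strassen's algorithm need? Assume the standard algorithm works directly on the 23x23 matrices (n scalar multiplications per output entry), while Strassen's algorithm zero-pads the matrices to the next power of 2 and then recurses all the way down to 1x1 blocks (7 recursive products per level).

Matrix multiplication for 23x23 matrices:

Strassen's algorithm requires power-of-2 dimensions. Pad 23x23 to 32x32 (next power of 2).

Standard algorithm: 23^3 = 12167 multiplications
Strassen's algorithm: 7^(log2(32)) = 7^5 = 16807 multiplications
Difference: 12167 - 16807 = -4640 (Strassen uses MORE here due to padding overhead — for small or just-over-power-of-2 n, padding can outweigh the per-level savings)

Standard: 12167 multiplications (23^3). Strassen: 16807 multiplications (7^5, after padding to 32x32). Strassen reduces 8 recursive multiplications to 7 at each level.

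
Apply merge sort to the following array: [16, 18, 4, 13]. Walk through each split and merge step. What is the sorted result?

Merge sort trace:

Split: [16, 18, 4, 13] -> [16, 18] and [4, 13]
  Split: [16, 18] -> [16] and [18]
  Merge: [16] + [18] -> [16, 18]
  Split: [4, 13] -> [4] and [13]
  Merge: [4] + [13] -> [4, 13]
Merge: [16, 18] + [4, 13] -> [4, 13, 16, 18]

Final sorted array: [4, 13, 16, 18]

The merge sort proceeds by recursively splitting the array and merging sorted halves.
After all merges, the sorted array is [4, 13, 16, 18].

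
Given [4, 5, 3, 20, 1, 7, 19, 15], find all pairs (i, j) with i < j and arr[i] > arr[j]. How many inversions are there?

Finding inversions in [4, 5, 3, 20, 1, 7, 19, 15]:

(0, 2): arr[0]=4 > arr[2]=3
(0, 4): arr[0]=4 > arr[4]=1
(1, 2): arr[1]=5 > arr[2]=3
(1, 4): arr[1]=5 > arr[4]=1
(2, 4): arr[2]=3 > arr[4]=1
(3, 4): arr[3]=20 > arr[4]=1
(3, 5): arr[3]=20 > arr[5]=7
(3, 6): arr[3]=20 > arr[6]=19
(3, 7): arr[3]=20 > arr[7]=15
(6, 7): arr[6]=19 > arr[7]=15

Total inversions: 10

The array has 10 inversion(s): (0,2), (0,4), (1,2), (1,4), (2,4), (3,4), (3,5), (3,6), (3,7), (6,7). Each pair (i,j) satisfies i < j and arr[i] > arr[j].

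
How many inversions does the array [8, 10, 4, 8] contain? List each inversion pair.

Finding inversions in [8, 10, 4, 8]:

(0, 2): arr[0]=8 > arr[2]=4
(1, 2): arr[1]=10 > arr[2]=4
(1, 3): arr[1]=10 > arr[3]=8

Total inversions: 3

The array has 3 inversion(s): (0,2), (1,2), (1,3). Each pair (i,j) satisfies i < j and arr[i] > arr[j].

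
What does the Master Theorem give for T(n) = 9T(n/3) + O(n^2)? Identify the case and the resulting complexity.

Master Theorem for T(n) = 9T(n/3) + O(n^2):

a = 9, b = 3, c = 2
log_b(a) = log_3(9) = 2.0000

Case 2: c = 2 = log_3(9) = 2.0000
T(n) = O(n^2 log n) = O(n^2 log n)

For T(n) = 9T(n/3) + O(n^2): log_3(9) = 2.0000. This is Case 2 of the Master Theorem (c = log_b(a), equal work at all levels), giving O(n^2 log n).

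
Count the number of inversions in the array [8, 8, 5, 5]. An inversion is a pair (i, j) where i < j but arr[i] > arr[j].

Finding inversions in [8, 8, 5, 5]:

(0, 2): arr[0]=8 > arr[2]=5
(0, 3): arr[0]=8 > arr[3]=5
(1, 2): arr[1]=8 > arr[2]=5
(1, 3): arr[1]=8 > arr[3]=5

Total inversions: 4

The array has 4 inversion(s): (0,2), (0,3), (1,2), (1,3). Each pair (i,j) satisfies i < j and arr[i] > arr[j].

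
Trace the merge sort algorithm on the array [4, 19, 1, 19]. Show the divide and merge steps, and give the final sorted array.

Merge sort trace:

Split: [4, 19, 1, 19] -> [4, 19] and [1, 19]
  Split: [4, 19] -> [4] and [19]
  Merge: [4] + [19] -> [4, 19]
  Split: [1, 19] -> [1] and [19]
  Merge: [1] + [19] -> [1, 19]
Merge: [4, 19] + [1, 19] -> [1, 4, 19, 19]

Final sorted array: [1, 4, 19, 19]

The merge sort proceeds by recursively splitting the array and merging sorted halves.
After all merges, the sorted array is [1, 4, 19, 19].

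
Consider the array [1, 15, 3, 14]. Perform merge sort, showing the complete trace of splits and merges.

Merge sort trace:

Split: [1, 15, 3, 14] -> [1, 15] and [3, 14]
  Split: [1, 15] -> [1] and [15]
  Merge: [1] + [15] -> [1, 15]
  Split: [3, 14] -> [3] and [14]
  Merge: [3] + [14] -> [3, 14]
Merge: [1, 15] + [3, 14] -> [1, 3, 14, 15]

Final sorted array: [1, 3, 14, 15]

The merge sort proceeds by recursively splitting the array and merging sorted halves.
After all merges, the sorted array is [1, 3, 14, 15].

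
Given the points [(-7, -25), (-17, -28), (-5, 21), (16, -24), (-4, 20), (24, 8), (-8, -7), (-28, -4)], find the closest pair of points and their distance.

Computing all pairwise distances among 8 points:

d((-7, -25), (-17, -28)) = 10.4403
d((-7, -25), (-5, 21)) = 46.0435
d((-7, -25), (16, -24)) = 23.0217
d((-7, -25), (-4, 20)) = 45.0999
d((-7, -25), (24, 8)) = 45.2769
d((-7, -25), (-8, -7)) = 18.0278
d((-7, -25), (-28, -4)) = 29.6985
d((-17, -28), (-5, 21)) = 50.448
d((-17, -28), (16, -24)) = 33.2415
d((-17, -28), (-4, 20)) = 49.7293
d((-17, -28), (24, 8)) = 54.5619
d((-17, -28), (-8, -7)) = 22.8473
d((-17, -28), (-28, -4)) = 26.4008
d((-5, 21), (16, -24)) = 49.6588
d((-5, 21), (-4, 20)) = 1.4142 <-- minimum
d((-5, 21), (24, 8)) = 31.7805
d((-5, 21), (-8, -7)) = 28.1603
d((-5, 21), (-28, -4)) = 33.9706
d((16, -24), (-4, 20)) = 48.3322
d((16, -24), (24, 8)) = 32.9848
d((16, -24), (-8, -7)) = 29.4109
d((16, -24), (-28, -4)) = 48.3322
d((-4, 20), (24, 8)) = 30.4631
d((-4, 20), (-8, -7)) = 27.2947
d((-4, 20), (-28, -4)) = 33.9411
d((24, 8), (-8, -7)) = 35.3412
d((24, 8), (-28, -4)) = 53.3667
d((-8, -7), (-28, -4)) = 20.2237

Closest pair: (-5, 21) and (-4, 20) with distance 1.4142

The closest pair is (-5, 21) and (-4, 20) with Euclidean distance 1.4142. For 8 points, brute-force pairwise comparison is shown above. For large n, the divide-and-conquer algorithm (sort by x, recurse on halves, check the dividing strip) achieves O(n log n).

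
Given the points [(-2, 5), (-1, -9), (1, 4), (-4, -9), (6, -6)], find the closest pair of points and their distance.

Computing all pairwise distances among 5 points:

d((-2, 5), (-1, -9)) = 14.0357
d((-2, 5), (1, 4)) = 3.1623
d((-2, 5), (-4, -9)) = 14.1421
d((-2, 5), (6, -6)) = 13.6015
d((-1, -9), (1, 4)) = 13.1529
d((-1, -9), (-4, -9)) = 3.0 <-- minimum
d((-1, -9), (6, -6)) = 7.6158
d((1, 4), (-4, -9)) = 13.9284
d((1, 4), (6, -6)) = 11.1803
d((-4, -9), (6, -6)) = 10.4403

Closest pair: (-1, -9) and (-4, -9) with distance 3.0

The closest pair is (-1, -9) and (-4, -9) with Euclidean distance 3.0. For 5 points, brute-force pairwise comparison is shown above. For large n, the divide-and-conquer algorithm (sort by x, recurse on halves, check the dividing strip) achieves O(n log n).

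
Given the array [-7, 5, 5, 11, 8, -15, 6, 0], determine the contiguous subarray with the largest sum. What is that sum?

Using Kadane's algorithm on [-7, 5, 5, 11, 8, -15, 6, 0]:

Scanning through the array:
Position 1 (value 5): max_ending_here = 5, max_so_far = 5
Position 2 (value 5): max_ending_here = 10, max_so_far = 10
Position 3 (value 11): max_ending_here = 21, max_so_far = 21
Position 4 (value 8): max_ending_here = 29, max_so_far = 29
Position 5 (value -15): max_ending_here = 14, max_so_far = 29
Position 6 (value 6): max_ending_here = 20, max_so_far = 29
Position 7 (value 0): max_ending_here = 20, max_so_far = 29

Maximum subarray: [5, 5, 11, 8]
Maximum sum: 29

The maximum subarray is [5, 5, 11, 8] with sum 29. This subarray runs from index 1 to index 4.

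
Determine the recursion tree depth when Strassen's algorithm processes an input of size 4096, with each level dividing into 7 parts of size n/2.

For divide and conquer with division factor 2:

Problem sizes at each level:
Level 0: 4096
Level 1: 2048
Level 2: 1024
Level 3: 512
Level 4: 256
Level 5: 128
Level 6: 64
Level 7: 32
Level 8: 16
Level 9: 8
Level 10: 4
Level 11: 2
Level 12: 1

The root is level 0 and the size-1 base case is level 12 (the tree spans levels 0 through 12, i.e. 13 levels counting the root), so the depth is the number of divisions: log_2(4096) = 12

The recursion tree depth is log_2(4096) = 12. At each level, the problem size is divided by 2, so it takes 12 divisions to reduce to a base case of size 1. The algorithm makes 7 recursive calls at each level.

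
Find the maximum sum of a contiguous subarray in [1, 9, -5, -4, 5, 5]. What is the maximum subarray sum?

Using Kadane's algorithm on [1, 9, -5, -4, 5, 5]:

Scanning through the array:
Position 1 (value 9): max_ending_here = 10, max_so_far = 10
Position 2 (value -5): max_ending_here = 5, max_so_far = 10
Position 3 (value -4): max_ending_here = 1, max_so_far = 10
Position 4 (value 5): max_ending_here = 6, max_so_far = 10
Position 5 (value 5): max_ending_here = 11, max_so_far = 11

Maximum subarray: [1, 9, -5, -4, 5, 5]
Maximum sum: 11

The maximum subarray is [1, 9, -5, -4, 5, 5] with sum 11. This subarray runs from index 0 to index 5.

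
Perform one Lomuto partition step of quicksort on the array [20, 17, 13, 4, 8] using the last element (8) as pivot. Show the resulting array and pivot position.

Lomuto partition with pivot = 8:

Initial array: [20, 17, 13, 4, 8]

arr[0]=20 > 8: no swap
arr[1]=17 > 8: no swap
arr[2]=13 > 8: no swap
arr[3]=4 <= 8: swap with position 0, array becomes [4, 17, 13, 20, 8]

Place pivot at position 1: [4, 8, 13, 20, 17]
Pivot position: 1

After partitioning with pivot 8, the array becomes [4, 8, 13, 20, 17]. The pivot is placed at index 1. All elements to the left of the pivot are <= 8, and all elements to the right are > 8.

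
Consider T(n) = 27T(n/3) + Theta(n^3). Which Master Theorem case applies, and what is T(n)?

Master Theorem for T(n) = 27T(n/3) + O(n^3):

a = 27, b = 3, c = 3
log_b(a) = log_3(27) = 3.0000

Case 2: c = 3 = log_3(27) = 3.0000
T(n) = O(n^3 log n) = O(n^3 log n)

For T(n) = 27T(n/3) + O(n^3): log_3(27) = 3.0000. This is Case 2 of the Master Theorem (c = log_b(a), equal work at all levels), giving O(n^3 log n).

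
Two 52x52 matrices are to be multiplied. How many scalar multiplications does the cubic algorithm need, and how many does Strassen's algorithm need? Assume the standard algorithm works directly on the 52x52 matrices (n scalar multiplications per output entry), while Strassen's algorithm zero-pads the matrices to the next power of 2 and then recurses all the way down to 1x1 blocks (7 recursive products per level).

Matrix multiplication for 52x52 matrices:

Strassen's algorithm requires power-of-2 dimensions. Pad 52x52 to 64x64 (next power of 2).

Standard algorithm: 52^3 = 140608 multiplications
Strassen's algorithm: 7^(log2(64)) = 7^6 = 117649 multiplications
Savings: 140608 - 117649 = 22959 multiplications

Standard: 140608 multiplications (52^3). Strassen: 117649 multiplications (7^6, after padding to 64x64). Strassen reduces 8 recursive multiplications to 7 at each level.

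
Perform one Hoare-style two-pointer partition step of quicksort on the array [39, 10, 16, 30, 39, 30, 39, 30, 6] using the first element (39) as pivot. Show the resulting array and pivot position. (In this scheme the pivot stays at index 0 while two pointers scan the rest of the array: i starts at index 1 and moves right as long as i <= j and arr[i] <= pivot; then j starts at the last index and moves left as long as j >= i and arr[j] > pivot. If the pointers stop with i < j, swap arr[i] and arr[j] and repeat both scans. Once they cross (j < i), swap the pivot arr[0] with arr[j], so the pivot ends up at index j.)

Hoare-style two-pointer partition with pivot = 39:

Initial array: [39, 10, 16, 30, 39, 30, 39, 30, 6]

Pointers start at i = 1, j = 8.
i ends at 9, j ends at 8: the pointers have crossed (j < i), so scanning stops.

Swap pivot arr[0] with arr[8] to place pivot at position 8: [6, 10, 16, 30, 39, 30, 39, 30, 39]
Pivot position: 8

After partitioning with pivot 39, the array becomes [6, 10, 16, 30, 39, 30, 39, 30, 39]. The pivot is placed at index 8. All elements to the left of the pivot are <= 39, and all elements to the right are > 39.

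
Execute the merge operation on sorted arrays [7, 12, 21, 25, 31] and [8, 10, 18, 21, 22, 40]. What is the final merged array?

Merging process:

Compare 7 vs 8: take 7 from left. Merged: [7]
Compare 12 vs 8: take 8 from right. Merged: [7, 8]
Compare 12 vs 10: take 10 from right. Merged: [7, 8, 10]
Compare 12 vs 18: take 12 from left. Merged: [7, 8, 10, 12]
Compare 21 vs 18: take 18 from right. Merged: [7, 8, 10, 12, 18]
Compare 21 vs 21: take 21 from left. Merged: [7, 8, 10, 12, 18, 21]
Compare 25 vs 21: take 21 from right. Merged: [7, 8, 10, 12, 18, 21, 21]
Compare 25 vs 22: take 22 from right. Merged: [7, 8, 10, 12, 18, 21, 21, 22]
Compare 25 vs 40: take 25 from left. Merged: [7, 8, 10, 12, 18, 21, 21, 22, 25]
Compare 31 vs 40: take 31 from left. Merged: [7, 8, 10, 12, 18, 21, 21, 22, 25, 31]
Append remaining from right: [40]. Merged: [7, 8, 10, 12, 18, 21, 21, 22, 25, 31, 40]

Final merged array: [7, 8, 10, 12, 18, 21, 21, 22, 25, 31, 40]
Total comparisons: 10

The merged array is [7, 8, 10, 12, 18, 21, 21, 22, 25, 31, 40], requiring 10 comparisons. The merge step runs in O(n) time where n is the total number of elements.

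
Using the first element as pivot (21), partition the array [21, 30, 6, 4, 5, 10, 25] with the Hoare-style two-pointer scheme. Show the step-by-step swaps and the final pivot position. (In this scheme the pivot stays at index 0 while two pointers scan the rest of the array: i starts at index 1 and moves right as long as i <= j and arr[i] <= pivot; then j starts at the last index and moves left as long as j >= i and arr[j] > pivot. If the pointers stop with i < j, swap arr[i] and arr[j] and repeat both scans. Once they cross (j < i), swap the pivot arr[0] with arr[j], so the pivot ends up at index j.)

Hoare-style two-pointer partition with pivot = 21:

Initial array: [21, 30, 6, 4, 5, 10, 25]

Pointers start at i = 1, j = 6.
i stops at index 1 (arr[1]=30 > 21), j stops at index 5 (arr[5]=10 <= 21): swap arr[1] and arr[5], array becomes [21, 10, 6, 4, 5, 30, 25]
i ends at 5, j ends at 4: the pointers have crossed (j < i), so scanning stops.

Swap pivot arr[0] with arr[4] to place pivot at position 4: [5, 10, 6, 4, 21, 30, 25]
Pivot position: 4

After partitioning with pivot 21, the array becomes [5, 10, 6, 4, 21, 30, 25]. The pivot is placed at index 4. All elements to the left of the pivot are <= 21, and all elements to the right are > 21.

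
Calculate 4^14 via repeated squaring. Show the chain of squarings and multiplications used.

Computing 4^14 by squaring (build up from 4^1; each line after the first costs one multiplication):

4^1 = 4
4^2 = (4^1)^2 = 4^2 = 16
4^3 = 4 * 4^2 = 4 * 16 = 64
4^6 = (4^3)^2 = 64^2 = 4096
4^7 = 4 * 4^6 = 4 * 4096 = 16384
4^14 = (4^7)^2 = 16384^2 = 268435456

Result: 268435456
Multiplications needed: 5 (5 lines after 4^1)

4^14 = 268435456. Using exponentiation by squaring, this requires 5 multiplications. The key idea: if the exponent is even, square the half-power; if odd, multiply by the base once.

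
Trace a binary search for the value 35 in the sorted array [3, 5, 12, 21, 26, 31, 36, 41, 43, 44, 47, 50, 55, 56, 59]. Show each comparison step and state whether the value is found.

Binary search for 35 in [3, 5, 12, 21, 26, 31, 36, 41, 43, 44, 47, 50, 55, 56, 59]:

lo=0, hi=14, mid=7, arr[mid]=41 -> 41 > 35, search left half
lo=0, hi=6, mid=3, arr[mid]=21 -> 21 < 35, search right half
lo=4, hi=6, mid=5, arr[mid]=31 -> 31 < 35, search right half
lo=6, hi=6, mid=6, arr[mid]=36 -> 36 > 35, search left half
lo=6 > hi=5, target 35 not found

Binary search determines that 35 is not in the array after 4 comparisons. The search space was exhausted without finding the target.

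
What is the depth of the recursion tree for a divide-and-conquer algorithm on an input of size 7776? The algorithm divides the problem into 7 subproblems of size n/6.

For divide and conquer with division factor 6:

Problem sizes at each level:
Level 0: 7776
Level 1: 1296
Level 2: 216
Level 3: 36
Level 4: 6
Level 5: 1

The root is level 0 and the size-1 base case is level 5 (the tree spans levels 0 through 5, i.e. 6 levels counting the root), so the depth is the number of divisions: log_6(7776) = 5

The recursion tree depth is log_6(7776) = 5. At each level, the problem size is divided by 6, so it takes 5 divisions to reduce to a base case of size 1. The algorithm makes 7 recursive calls at each level.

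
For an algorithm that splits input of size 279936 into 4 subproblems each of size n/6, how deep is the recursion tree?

For divide and conquer with division factor 6:

Problem sizes at each level:
Level 0: 279936
Level 1: 46656
Level 2: 7776
Level 3: 1296
Level 4: 216
Level 5: 36
Level 6: 6
Level 7: 1

The root is level 0 and the size-1 base case is level 7 (the tree spans levels 0 through 7, i.e. 8 levels counting the root), so the depth is the number of divisions: log_6(279936) = 7

The recursion tree depth is log_6(279936) = 7. At each level, the problem size is divided by 6, so it takes 7 divisions to reduce to a base case of size 1. The algorithm makes 4 recursive calls at each level.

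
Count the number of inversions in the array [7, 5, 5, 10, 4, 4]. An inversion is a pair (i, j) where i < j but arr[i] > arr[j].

Finding inversions in [7, 5, 5, 10, 4, 4]:

(0, 1): arr[0]=7 > arr[1]=5
(0, 2): arr[0]=7 > arr[2]=5
(0, 4): arr[0]=7 > arr[4]=4
(0, 5): arr[0]=7 > arr[5]=4
(1, 4): arr[1]=5 > arr[4]=4
(1, 5): arr[1]=5 > arr[5]=4
(2, 4): arr[2]=5 > arr[4]=4
(2, 5): arr[2]=5 > arr[5]=4
(3, 4): arr[3]=10 > arr[4]=4
(3, 5): arr[3]=10 > arr[5]=4

Total inversions: 10

The array has 10 inversion(s): (0,1), (0,2), (0,4), (0,5), (1,4), (1,5), (2,4), (2,5), (3,4), (3,5). Each pair (i,j) satisfies i < j and arr[i] > arr[j].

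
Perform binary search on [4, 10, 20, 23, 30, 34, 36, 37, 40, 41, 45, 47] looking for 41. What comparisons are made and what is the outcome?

Binary search for 41 in [4, 10, 20, 23, 30, 34, 36, 37, 40, 41, 45, 47]:

lo=0, hi=11, mid=5, arr[mid]=34 -> 34 < 41, search right half
lo=6, hi=11, mid=8, arr[mid]=40 -> 40 < 41, search right half
lo=9, hi=11, mid=10, arr[mid]=45 -> 45 > 41, search left half
lo=9, hi=9, mid=9, arr[mid]=41 -> Found target at index 9!

Binary search finds 41 at index 9 after 4 comparisons. The search repeatedly halves the search space by comparing with the middle element.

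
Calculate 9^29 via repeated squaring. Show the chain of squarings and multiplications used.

Computing 9^29 by squaring (build up from 9^1; each line after the first costs one multiplication):

9^1 = 9
9^2 = (9^1)^2 = 9^2 = 81
9^3 = 9 * 9^2 = 9 * 81 = 729
9^6 = (9^3)^2 = 729^2 = 531441
9^7 = 9 * 9^6 = 9 * 531441 = 4782969
9^14 = (9^7)^2 = 4782969^2 = 22876792454961
9^28 = (9^14)^2 = 22876792454961^2 = 523347633027360537213511521
9^29 = 9 * 9^28 = 9 * 523347633027360537213511521 = 4710128697246244834921603689

Result: 4710128697246244834921603689
Multiplications needed: 7 (7 lines after 9^1)

9^29 = 4710128697246244834921603689. Using exponentiation by squaring, this requires 7 multiplications. The key idea: if the exponent is even, square the half-power; if odd, multiply by the base once.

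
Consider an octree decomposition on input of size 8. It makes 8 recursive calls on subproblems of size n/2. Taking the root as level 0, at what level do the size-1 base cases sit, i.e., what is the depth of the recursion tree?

For divide and conquer with division factor 2:

Problem sizes at each level:
Level 0: 8
Level 1: 4
Level 2: 2
Level 3: 1

The root is level 0 and the size-1 base case is level 3 (the tree spans levels 0 through 3, i.e. 4 levels counting the root), so the depth is the number of divisions: log_2(8) = 3

The recursion tree depth is log_2(8) = 3. At each level, the problem size is divided by 2, so it takes 3 divisions to reduce to a base case of size 1. The algorithm makes 8 recursive calls at each level.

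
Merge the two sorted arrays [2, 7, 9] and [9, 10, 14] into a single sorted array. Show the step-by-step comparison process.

Merging process:

Compare 2 vs 9: take 2 from left. Merged: [2]
Compare 7 vs 9: take 7 from left. Merged: [2, 7]
Compare 9 vs 9: take 9 from left. Merged: [2, 7, 9]
Append remaining from right: [9, 10, 14]. Merged: [2, 7, 9, 9, 10, 14]

Final merged array: [2, 7, 9, 9, 10, 14]
Total comparisons: 3

The merged array is [2, 7, 9, 9, 10, 14], requiring 3 comparisons. The merge step runs in O(n) time where n is the total number of elements.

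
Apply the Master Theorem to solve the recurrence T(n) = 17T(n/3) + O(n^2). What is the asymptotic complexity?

Master Theorem for T(n) = 17T(n/3) + O(n^2):

a = 17, b = 3, c = 2
log_b(a) = log_3(17) = 2.5789

Case 1: c = 2 < log_3(17) = 2.5789
T(n) = O(n^(log_3 17))

For T(n) = 17T(n/3) + O(n^2): log_3(17) = 2.5789. This is Case 1 of the Master Theorem (c < log_b(a), work dominated by leaves), giving O(n^(log_3 17)).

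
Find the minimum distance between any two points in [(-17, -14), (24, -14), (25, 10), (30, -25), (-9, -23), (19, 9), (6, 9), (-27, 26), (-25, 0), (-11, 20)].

Computing all pairwise distances among 10 points:

d((-17, -14), (24, -14)) = 41.0
d((-17, -14), (25, 10)) = 48.3735
d((-17, -14), (30, -25)) = 48.2701
d((-17, -14), (-9, -23)) = 12.0416
d((-17, -14), (19, 9)) = 42.72
d((-17, -14), (6, 9)) = 32.5269
d((-17, -14), (-27, 26)) = 41.2311
d((-17, -14), (-25, 0)) = 16.1245
d((-17, -14), (-11, 20)) = 34.5254
d((24, -14), (25, 10)) = 24.0208
d((24, -14), (30, -25)) = 12.53
d((24, -14), (-9, -23)) = 34.2053
d((24, -14), (19, 9)) = 23.5372
d((24, -14), (6, 9)) = 29.2062
d((24, -14), (-27, 26)) = 64.8151
d((24, -14), (-25, 0)) = 50.9608
d((24, -14), (-11, 20)) = 48.7955
d((25, 10), (30, -25)) = 35.3553
d((25, 10), (-9, -23)) = 47.3814
d((25, 10), (19, 9)) = 6.0828 <-- minimum
d((25, 10), (6, 9)) = 19.0263
d((25, 10), (-27, 26)) = 54.4059
d((25, 10), (-25, 0)) = 50.9902
d((25, 10), (-11, 20)) = 37.3631
d((30, -25), (-9, -23)) = 39.0512
d((30, -25), (19, 9)) = 35.7351
d((30, -25), (6, 9)) = 41.6173
d((30, -25), (-27, 26)) = 76.4853
d((30, -25), (-25, 0)) = 60.4152
d((30, -25), (-11, 20)) = 60.8769
d((-9, -23), (19, 9)) = 42.5206
d((-9, -23), (6, 9)) = 35.3412
d((-9, -23), (-27, 26)) = 52.2015
d((-9, -23), (-25, 0)) = 28.0179
d((-9, -23), (-11, 20)) = 43.0465
d((19, 9), (6, 9)) = 13.0
d((19, 9), (-27, 26)) = 49.0408
d((19, 9), (-25, 0)) = 44.911
d((19, 9), (-11, 20)) = 31.9531
d((6, 9), (-27, 26)) = 37.1214
d((6, 9), (-25, 0)) = 32.28
d((6, 9), (-11, 20)) = 20.2485
d((-27, 26), (-25, 0)) = 26.0768
d((-27, 26), (-11, 20)) = 17.088
d((-25, 0), (-11, 20)) = 24.4131

Closest pair: (25, 10) and (19, 9) with distance 6.0828

The closest pair is (25, 10) and (19, 9) with Euclidean distance 6.0828. For 10 points, brute-force pairwise comparison is shown above. For large n, the divide-and-conquer algorithm (sort by x, recurse on halves, check the dividing strip) achieves O(n log n).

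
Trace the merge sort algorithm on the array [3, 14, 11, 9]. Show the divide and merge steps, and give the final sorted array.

Merge sort trace:

Split: [3, 14, 11, 9] -> [3, 14] and [11, 9]
  Split: [3, 14] -> [3] and [14]
  Merge: [3] + [14] -> [3, 14]
  Split: [11, 9] -> [11] and [9]
  Merge: [11] + [9] -> [9, 11]
Merge: [3, 14] + [9, 11] -> [3, 9, 11, 14]

Final sorted array: [3, 9, 11, 14]

The merge sort proceeds by recursively splitting the array and merging sorted halves.
After all merges, the sorted array is [3, 9, 11, 14].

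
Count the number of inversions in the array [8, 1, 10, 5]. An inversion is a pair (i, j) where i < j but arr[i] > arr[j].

Finding inversions in [8, 1, 10, 5]:

(0, 1): arr[0]=8 > arr[1]=1
(0, 3): arr[0]=8 > arr[3]=5
(2, 3): arr[2]=10 > arr[3]=5

Total inversions: 3

The array has 3 inversion(s): (0,1), (0,3), (2,3). Each pair (i,j) satisfies i < j and arr[i] > arr[j].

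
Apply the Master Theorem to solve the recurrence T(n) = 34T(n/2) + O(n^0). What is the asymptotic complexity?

Master Theorem for T(n) = 34T(n/2) + O(n^0):

a = 34, b = 2, c = 0
log_b(a) = log_2(34) = 5.0875

Case 1: c = 0 < log_2(34) = 5.0875
T(n) = O(n^(log_2 34))

For T(n) = 34T(n/2) + O(n^0): log_2(34) = 5.0875. This is Case 1 of the Master Theorem (c < log_b(a), work dominated by leaves), giving O(n^(log_2 34)).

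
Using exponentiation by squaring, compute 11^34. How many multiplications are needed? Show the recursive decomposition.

Computing 11^34 by squaring (build up from 11^1; each line after the first costs one multiplication):

11^1 = 11
11^2 = (11^1)^2 = 11^2 = 121
11^4 = (11^2)^2 = 121^2 = 14641
11^8 = (11^4)^2 = 14641^2 = 214358881
11^16 = (11^8)^2 = 214358881^2 = 45949729863572161
11^17 = 11 * 11^16 = 11 * 45949729863572161 = 505447028499293771
11^34 = (11^17)^2 = 505447028499293771^2 = 255476698618765889551019445759400441

Result: 255476698618765889551019445759400441
Multiplications needed: 6 (6 lines after 11^1)

11^34 = 255476698618765889551019445759400441. Using exponentiation by squaring, this requires 6 multiplications. The key idea: if the exponent is even, square the half-power; if odd, multiply by the base once.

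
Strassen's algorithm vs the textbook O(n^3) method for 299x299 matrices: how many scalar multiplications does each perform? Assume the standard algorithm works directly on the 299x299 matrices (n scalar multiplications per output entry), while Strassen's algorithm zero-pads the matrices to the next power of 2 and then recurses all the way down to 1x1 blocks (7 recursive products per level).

Matrix multiplication for 299x299 matrices:

Strassen's algorithm requires power-of-2 dimensions. Pad 299x299 to 512x512 (next power of 2).

Standard algorithm: 299^3 = 26730899 multiplications
Strassen's algorithm: 7^(log2(512)) = 7^9 = 40353607 multiplications
Difference: 26730899 - 40353607 = -13622708 (Strassen uses MORE here due to padding overhead — for small or just-over-power-of-2 n, padding can outweigh the per-level savings)

Standard: 26730899 multiplications (299^3). Strassen: 40353607 multiplications (7^9, after padding to 512x512). Strassen reduces 8 recursive multiplications to 7 at each level.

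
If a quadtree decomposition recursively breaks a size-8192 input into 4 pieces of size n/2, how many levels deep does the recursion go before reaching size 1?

For divide and conquer with division factor 2:

Problem sizes at each level:
Level 0: 8192
Level 1: 4096
Level 2: 2048
Level 3: 1024
Level 4: 512
Level 5: 256
Level 6: 128
Level 7: 64
Level 8: 32
Level 9: 16
Level 10: 8
Level 11: 4
Level 12: 2
Level 13: 1

The root is level 0 and the size-1 base case is level 13 (the tree spans levels 0 through 13, i.e. 14 levels counting the root), so the depth is the number of divisions: log_2(8192) = 13

The recursion tree depth is log_2(8192) = 13. At each level, the problem size is divided by 2, so it takes 13 divisions to reduce to a base case of size 1. The algorithm makes 4 recursive calls at each level.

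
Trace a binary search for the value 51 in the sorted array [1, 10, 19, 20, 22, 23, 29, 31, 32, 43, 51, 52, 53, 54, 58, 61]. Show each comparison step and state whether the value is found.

Binary search for 51 in [1, 10, 19, 20, 22, 23, 29, 31, 32, 43, 51, 52, 53, 54, 58, 61]:

lo=0, hi=15, mid=7, arr[mid]=31 -> 31 < 51, search right half
lo=8, hi=15, mid=11, arr[mid]=52 -> 52 > 51, search left half
lo=8, hi=10, mid=9, arr[mid]=43 -> 43 < 51, search right half
lo=10, hi=10, mid=10, arr[mid]=51 -> Found target at index 10!

Binary search finds 51 at index 10 after 4 comparisons. The search repeatedly halves the search space by comparing with the middle element.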